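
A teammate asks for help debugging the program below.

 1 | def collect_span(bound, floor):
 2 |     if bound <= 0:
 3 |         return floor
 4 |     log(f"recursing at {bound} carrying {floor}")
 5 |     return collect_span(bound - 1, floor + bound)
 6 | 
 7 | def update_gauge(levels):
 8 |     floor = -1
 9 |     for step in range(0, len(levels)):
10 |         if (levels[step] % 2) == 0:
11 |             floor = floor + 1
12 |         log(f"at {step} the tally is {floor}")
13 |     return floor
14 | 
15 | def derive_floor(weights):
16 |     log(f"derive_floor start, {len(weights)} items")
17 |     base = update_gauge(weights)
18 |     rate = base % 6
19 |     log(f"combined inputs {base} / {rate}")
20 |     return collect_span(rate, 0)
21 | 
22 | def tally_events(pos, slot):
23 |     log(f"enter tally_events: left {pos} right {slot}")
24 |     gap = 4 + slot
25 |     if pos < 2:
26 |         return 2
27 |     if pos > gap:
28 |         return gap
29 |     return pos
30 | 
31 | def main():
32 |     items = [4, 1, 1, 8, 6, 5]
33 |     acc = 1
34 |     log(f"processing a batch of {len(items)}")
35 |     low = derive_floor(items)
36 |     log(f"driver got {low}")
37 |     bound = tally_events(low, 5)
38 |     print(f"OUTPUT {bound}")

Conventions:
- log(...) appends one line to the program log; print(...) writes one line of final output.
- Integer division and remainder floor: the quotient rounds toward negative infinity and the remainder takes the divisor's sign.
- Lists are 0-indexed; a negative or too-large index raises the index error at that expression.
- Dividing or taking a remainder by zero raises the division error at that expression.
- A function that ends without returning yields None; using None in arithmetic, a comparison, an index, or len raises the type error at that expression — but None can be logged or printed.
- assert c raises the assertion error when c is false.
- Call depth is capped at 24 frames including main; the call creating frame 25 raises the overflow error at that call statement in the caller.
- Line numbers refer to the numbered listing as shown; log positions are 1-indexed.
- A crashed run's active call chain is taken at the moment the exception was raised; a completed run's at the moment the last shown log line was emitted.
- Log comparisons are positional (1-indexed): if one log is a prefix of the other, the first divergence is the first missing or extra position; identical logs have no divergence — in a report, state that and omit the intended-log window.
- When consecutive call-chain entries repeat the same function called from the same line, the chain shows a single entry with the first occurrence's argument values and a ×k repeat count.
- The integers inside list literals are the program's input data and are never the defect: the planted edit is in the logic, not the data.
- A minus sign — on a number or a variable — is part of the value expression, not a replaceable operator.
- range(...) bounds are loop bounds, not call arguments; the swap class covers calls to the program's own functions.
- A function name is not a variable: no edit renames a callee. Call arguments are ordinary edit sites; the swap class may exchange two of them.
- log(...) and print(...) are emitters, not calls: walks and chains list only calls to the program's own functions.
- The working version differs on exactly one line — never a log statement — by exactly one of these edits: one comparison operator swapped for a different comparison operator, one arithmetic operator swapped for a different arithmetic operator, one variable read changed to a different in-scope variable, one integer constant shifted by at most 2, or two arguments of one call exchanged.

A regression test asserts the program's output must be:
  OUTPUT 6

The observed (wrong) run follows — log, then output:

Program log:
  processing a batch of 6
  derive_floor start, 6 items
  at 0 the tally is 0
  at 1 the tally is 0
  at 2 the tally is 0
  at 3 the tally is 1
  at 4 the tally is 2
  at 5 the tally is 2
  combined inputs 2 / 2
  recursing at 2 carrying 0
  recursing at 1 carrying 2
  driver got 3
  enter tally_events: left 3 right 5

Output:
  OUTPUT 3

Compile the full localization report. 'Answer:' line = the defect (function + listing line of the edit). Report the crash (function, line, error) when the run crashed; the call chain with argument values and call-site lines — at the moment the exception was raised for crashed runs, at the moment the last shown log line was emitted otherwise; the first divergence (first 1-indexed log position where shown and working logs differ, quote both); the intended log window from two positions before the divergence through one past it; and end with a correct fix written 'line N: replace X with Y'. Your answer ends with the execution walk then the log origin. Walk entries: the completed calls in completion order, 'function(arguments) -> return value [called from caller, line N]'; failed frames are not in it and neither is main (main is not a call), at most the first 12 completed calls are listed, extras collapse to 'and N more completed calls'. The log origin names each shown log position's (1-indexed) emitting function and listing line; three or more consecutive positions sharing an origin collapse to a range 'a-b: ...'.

Answer: the defect is in update_gauge at line 8.
Key observation: At log position 3 the runs split — shown 'at 0 the tally is 0', but the working version logs 'at 0 the tally is 1'.
Call chain: main -> tally_events(3, 5) (called at line 37).
First divergence: position 3 — the shown line 'at 0 the tally is 0' should read 'at 0 the tally is 1'.
Intended log window:
  1: processing a batch of 6
  2: derive_floor start, 6 items
  3: at 0 the tally is 1
  4: at 1 the tally is 1
Execution walk:
  update_gauge([4, 1, 1, 8, 6, 5]) -> 2  [called from derive_floor, line 17]
  collect_span(0, 3) -> 3  [called from collect_span, line 5]
  collect_span(1, 2) -> 3  [called from collect_span, line 5]
  collect_span(2, 0) -> 3  [called from derive_floor, line 20]
  derive_floor([4, 1, 1, 8, 6, 5]) -> 3  [called from main, line 35]
  tally_events(3, 5) -> 3  [called from main, line 37]
Origin of each log line:
  1: logged in main at line 34
  2: logged in derive_floor at line 16
  3-8: logged in update_gauge at line 12
  9: logged in derive_floor at line 19
  10: logged in collect_span at line 4
  11: logged in collect_span at line 4
  12: logged in main at line 36
  13: logged in tally_events at line 23
A correct fix: line 8: replace `-1` with `0`.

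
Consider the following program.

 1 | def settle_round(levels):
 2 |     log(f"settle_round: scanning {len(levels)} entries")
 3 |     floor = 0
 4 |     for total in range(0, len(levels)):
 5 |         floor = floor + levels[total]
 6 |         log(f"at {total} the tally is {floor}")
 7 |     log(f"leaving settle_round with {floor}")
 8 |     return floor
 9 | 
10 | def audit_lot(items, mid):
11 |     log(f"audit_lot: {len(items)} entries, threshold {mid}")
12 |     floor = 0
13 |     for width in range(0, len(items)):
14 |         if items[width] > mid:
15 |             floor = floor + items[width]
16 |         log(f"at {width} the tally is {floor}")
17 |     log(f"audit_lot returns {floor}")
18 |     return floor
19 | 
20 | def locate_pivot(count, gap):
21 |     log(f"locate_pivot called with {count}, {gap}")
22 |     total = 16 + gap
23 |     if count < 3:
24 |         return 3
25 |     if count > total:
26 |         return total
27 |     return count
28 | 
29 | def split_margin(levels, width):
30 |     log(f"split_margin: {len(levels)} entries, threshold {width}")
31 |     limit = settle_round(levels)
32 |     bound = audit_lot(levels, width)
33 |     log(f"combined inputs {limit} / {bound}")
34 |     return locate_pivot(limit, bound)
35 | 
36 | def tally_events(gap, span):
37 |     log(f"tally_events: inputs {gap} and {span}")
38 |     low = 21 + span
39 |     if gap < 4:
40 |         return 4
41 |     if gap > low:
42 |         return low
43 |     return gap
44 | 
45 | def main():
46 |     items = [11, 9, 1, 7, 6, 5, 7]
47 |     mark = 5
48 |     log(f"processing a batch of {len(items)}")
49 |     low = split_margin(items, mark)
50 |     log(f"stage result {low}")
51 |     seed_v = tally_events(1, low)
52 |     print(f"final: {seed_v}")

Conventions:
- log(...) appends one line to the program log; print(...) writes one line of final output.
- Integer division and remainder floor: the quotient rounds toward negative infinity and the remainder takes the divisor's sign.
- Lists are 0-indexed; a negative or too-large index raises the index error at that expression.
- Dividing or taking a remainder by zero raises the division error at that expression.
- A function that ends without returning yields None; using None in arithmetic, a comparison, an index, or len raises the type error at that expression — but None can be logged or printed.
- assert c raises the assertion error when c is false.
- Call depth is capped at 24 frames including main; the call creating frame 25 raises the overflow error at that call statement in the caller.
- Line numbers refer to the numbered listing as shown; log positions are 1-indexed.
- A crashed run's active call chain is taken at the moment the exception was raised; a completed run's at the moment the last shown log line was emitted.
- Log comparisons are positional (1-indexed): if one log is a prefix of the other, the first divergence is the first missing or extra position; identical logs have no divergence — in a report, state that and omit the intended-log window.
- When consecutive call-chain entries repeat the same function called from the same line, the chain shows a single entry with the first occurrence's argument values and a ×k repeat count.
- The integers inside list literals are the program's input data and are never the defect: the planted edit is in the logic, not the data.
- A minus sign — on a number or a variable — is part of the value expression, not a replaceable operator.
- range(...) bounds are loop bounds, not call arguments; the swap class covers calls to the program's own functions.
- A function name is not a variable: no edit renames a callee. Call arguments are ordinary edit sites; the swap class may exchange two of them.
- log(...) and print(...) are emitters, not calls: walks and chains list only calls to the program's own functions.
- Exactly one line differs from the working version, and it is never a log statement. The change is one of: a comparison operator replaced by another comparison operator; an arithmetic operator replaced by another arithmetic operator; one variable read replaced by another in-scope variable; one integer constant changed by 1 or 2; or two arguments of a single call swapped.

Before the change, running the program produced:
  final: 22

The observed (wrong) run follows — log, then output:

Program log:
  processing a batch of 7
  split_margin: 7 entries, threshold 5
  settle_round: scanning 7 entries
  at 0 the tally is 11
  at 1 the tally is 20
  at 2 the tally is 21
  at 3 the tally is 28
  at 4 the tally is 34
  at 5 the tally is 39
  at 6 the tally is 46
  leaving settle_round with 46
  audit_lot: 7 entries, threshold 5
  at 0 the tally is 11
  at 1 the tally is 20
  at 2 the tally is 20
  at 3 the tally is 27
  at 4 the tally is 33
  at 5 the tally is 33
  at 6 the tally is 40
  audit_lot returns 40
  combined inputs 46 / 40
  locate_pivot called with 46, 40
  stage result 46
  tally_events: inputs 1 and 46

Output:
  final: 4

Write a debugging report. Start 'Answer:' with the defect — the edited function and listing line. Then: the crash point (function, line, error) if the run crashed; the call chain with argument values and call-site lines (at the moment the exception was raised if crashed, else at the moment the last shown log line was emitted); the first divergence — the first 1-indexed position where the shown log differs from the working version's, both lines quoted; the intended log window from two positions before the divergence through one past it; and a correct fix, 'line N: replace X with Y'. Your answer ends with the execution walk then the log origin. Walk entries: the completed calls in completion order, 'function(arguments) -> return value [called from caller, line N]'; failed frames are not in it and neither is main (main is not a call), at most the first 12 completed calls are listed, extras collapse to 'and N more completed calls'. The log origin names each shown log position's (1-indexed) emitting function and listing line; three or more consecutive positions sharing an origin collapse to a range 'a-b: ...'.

Answer: the defect is in main at line 51.
Key observation: Position 24 is the first bad log line: 'tally_events: inputs 1 and 46' should read 'tally_events: inputs 46 and 1'.
Call chain: main -> tally_events(1, 46) (called at line 51).
First divergence: position 24 — the shown line 'tally_events: inputs 1 and 46' should read 'tally_events: inputs 46 and 1'.
Intended log window:
  22: locate_pivot called with 46, 40
  23: stage result 46
  24: tally_events: inputs 46 and 1
Execution walk:
  settle_round([11, 9, 1, 7, 6, 5, 7]) -> 46  [called from split_margin, line 31]
  audit_lot([11, 9, 1, 7, 6, 5, 7], 5) -> 40  [called from split_margin, line 32]
  locate_pivot(46, 40) -> 46  [called from split_margin, line 34]
  split_margin([11, 9, 1, 7, 6, 5, 7], 5) -> 46  [called from main, line 49]
  tally_events(1, 46) -> 4  [called from main, line 51]
Log origin:
  1: logged in main at line 48
  2: logged in split_margin at line 30
  3: logged in settle_round at line 2
  4-10: logged in settle_round at line 6
  11: logged in settle_round at line 7
  12: logged in audit_lot at line 11
  13-19: logged in audit_lot at line 16
  20: logged in audit_lot at line 17
  21: logged in split_margin at line 33
  22: logged in locate_pivot at line 21
  23: logged in main at line 50
  24: logged in tally_events at line 37
A correct fix: line 51: replace `tally_events(1, low)` with `tally_events(low, 1)`.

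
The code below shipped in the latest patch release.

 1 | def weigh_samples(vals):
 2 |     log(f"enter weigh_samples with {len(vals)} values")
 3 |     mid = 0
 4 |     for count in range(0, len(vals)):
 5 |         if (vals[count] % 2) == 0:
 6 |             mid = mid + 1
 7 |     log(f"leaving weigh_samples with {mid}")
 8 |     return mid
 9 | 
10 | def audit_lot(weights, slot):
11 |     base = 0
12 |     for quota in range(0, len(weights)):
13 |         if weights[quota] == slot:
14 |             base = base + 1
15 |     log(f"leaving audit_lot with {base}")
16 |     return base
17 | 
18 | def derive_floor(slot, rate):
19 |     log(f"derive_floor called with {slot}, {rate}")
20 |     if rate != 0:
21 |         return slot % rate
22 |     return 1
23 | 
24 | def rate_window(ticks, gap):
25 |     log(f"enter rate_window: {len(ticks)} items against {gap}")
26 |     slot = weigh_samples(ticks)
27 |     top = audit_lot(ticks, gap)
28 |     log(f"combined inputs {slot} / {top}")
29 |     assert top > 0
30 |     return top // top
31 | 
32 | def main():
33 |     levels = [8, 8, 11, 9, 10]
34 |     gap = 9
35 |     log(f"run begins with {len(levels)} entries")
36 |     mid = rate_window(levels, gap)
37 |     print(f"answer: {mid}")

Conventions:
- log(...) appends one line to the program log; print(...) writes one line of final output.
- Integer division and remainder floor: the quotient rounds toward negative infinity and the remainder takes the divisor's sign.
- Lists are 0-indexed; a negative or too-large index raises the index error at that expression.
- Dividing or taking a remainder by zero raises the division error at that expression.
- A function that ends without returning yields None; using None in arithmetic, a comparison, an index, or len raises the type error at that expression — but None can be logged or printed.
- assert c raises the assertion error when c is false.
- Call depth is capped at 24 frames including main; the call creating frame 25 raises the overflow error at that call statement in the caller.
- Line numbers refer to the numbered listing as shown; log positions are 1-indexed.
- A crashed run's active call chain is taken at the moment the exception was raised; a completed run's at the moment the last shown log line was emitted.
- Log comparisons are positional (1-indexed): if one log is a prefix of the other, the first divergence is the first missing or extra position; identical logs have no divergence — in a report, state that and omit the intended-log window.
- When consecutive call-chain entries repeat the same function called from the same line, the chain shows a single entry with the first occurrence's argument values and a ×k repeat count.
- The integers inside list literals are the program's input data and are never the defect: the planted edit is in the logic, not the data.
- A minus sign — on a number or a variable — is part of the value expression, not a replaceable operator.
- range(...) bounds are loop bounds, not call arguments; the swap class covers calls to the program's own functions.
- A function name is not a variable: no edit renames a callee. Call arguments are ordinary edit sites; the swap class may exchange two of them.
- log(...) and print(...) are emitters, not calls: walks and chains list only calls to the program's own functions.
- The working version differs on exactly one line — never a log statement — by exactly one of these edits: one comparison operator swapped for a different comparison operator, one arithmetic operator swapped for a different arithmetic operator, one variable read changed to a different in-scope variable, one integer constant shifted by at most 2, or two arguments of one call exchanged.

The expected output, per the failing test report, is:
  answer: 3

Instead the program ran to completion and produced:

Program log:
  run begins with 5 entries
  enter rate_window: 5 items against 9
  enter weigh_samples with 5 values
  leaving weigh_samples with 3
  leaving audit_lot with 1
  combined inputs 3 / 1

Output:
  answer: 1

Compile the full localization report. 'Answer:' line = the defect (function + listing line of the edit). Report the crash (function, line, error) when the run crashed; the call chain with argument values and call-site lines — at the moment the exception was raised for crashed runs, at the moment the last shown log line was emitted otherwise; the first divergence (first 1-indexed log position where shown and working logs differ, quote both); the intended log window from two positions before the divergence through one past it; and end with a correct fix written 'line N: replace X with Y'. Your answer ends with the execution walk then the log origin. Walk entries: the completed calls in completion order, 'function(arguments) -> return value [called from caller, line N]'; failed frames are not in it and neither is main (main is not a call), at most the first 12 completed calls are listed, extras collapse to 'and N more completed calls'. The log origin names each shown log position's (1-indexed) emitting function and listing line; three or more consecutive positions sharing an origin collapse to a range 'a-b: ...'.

Answer: the defect is in rate_window at line 30.
The tell: Log streams are identical — the defect surfaces only in the printed output.
Call chain: main -> rate_window([8, 8, 11, 9, 10], 9) (called at line 36).
First divergence: none — the logs agree in full.
Execution walk:
  weigh_samples([8, 8, 11, 9, 10]) -> 3  [called from rate_window, line 26]
  audit_lot([8, 8, 11, 9, 10], 9) -> 1  [called from rate_window, line 27]
  rate_window([8, 8, 11, 9, 10], 9) -> 1  [called from main, line 36]
Log origins:
  1: emitted by main (line 35)
  2: emitted by rate_window (line 25)
  3: emitted by weigh_samples (line 2)
  4: emitted by weigh_samples (line 7)
  5: emitted by audit_lot (line 15)
  6: emitted by rate_window (line 28)
A correct fix: line 30: replace `top // top` with `slot // top`.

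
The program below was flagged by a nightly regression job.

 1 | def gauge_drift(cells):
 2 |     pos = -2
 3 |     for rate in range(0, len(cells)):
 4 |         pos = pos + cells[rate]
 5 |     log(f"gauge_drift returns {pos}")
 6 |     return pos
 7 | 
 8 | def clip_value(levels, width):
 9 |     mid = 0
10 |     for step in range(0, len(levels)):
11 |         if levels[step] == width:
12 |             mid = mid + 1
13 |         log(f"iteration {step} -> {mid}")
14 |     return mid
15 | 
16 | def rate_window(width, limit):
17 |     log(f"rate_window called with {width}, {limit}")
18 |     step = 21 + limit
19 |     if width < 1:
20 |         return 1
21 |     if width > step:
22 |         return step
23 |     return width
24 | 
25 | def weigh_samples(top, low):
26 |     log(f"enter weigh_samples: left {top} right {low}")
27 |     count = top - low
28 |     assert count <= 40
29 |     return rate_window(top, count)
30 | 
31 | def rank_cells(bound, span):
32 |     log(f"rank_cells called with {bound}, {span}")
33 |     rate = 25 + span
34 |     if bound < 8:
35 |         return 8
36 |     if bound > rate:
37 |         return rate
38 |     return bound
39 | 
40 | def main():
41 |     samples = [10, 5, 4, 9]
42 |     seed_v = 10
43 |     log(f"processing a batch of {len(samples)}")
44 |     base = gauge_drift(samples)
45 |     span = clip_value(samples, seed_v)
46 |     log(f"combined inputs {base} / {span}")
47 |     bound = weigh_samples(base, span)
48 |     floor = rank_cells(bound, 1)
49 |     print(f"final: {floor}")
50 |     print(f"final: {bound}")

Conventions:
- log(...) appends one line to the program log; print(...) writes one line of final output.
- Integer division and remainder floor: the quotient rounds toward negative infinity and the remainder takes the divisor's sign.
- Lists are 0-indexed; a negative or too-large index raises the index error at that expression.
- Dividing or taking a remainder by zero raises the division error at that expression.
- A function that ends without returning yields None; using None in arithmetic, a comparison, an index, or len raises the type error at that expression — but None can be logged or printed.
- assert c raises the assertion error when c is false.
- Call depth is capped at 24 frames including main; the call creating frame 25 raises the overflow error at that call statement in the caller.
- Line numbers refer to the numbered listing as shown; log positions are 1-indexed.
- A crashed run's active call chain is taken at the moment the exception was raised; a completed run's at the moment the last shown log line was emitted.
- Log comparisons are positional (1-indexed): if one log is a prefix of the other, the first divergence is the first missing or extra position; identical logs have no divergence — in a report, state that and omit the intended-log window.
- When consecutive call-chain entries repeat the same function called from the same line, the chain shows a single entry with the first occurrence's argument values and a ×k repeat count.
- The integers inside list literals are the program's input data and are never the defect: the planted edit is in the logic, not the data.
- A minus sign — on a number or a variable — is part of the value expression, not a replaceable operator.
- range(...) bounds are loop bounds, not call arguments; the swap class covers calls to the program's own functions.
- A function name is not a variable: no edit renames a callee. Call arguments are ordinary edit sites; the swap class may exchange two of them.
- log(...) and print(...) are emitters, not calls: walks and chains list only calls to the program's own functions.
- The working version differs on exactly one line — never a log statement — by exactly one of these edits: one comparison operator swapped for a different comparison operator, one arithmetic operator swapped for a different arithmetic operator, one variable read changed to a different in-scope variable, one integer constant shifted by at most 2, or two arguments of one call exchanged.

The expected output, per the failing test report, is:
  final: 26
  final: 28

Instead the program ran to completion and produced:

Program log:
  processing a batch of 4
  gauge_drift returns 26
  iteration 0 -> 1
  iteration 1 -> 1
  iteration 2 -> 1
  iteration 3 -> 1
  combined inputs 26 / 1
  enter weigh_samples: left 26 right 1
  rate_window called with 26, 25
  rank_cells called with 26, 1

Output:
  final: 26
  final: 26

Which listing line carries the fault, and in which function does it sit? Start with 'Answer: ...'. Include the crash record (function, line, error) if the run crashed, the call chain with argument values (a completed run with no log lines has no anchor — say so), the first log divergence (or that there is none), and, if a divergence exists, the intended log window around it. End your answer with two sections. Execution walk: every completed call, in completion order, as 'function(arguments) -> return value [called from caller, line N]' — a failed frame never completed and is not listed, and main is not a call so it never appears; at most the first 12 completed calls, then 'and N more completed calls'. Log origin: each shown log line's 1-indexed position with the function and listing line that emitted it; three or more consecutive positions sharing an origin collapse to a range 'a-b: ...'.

Answer: the defect is in gauge_drift at line 2.
The tell: Position 2 is the first bad log line: 'gauge_drift returns 26' should read 'gauge_drift returns 28'.
Call chain: main -> rank_cells(26, 1) (called at line 48).
First divergence: position 2 — the shown line 'gauge_drift returns 26' should read 'gauge_drift returns 28'.
Intended log window:
  1: processing a batch of 4
  2: gauge_drift returns 28
  3: iteration 0 -> 1
Execution walk:
  gauge_drift([10, 5, 4, 9]) -> 26  [called from main, line 44]
  clip_value([10, 5, 4, 9], 10) -> 1  [called from main, line 45]
  rate_window(26, 25) -> 26  [called from weigh_samples, line 29]
  weigh_samples(26, 1) -> 26  [called from main, line 47]
  rank_cells(26, 1) -> 26  [called from main, line 48]
Log origin:
  1: from main, line 43
  2: from gauge_drift, line 5
  3-6: from clip_value, line 13
  7: from main, line 46
  8: from weigh_samples, line 26
  9: from rate_window, line 17
  10: from rank_cells, line 32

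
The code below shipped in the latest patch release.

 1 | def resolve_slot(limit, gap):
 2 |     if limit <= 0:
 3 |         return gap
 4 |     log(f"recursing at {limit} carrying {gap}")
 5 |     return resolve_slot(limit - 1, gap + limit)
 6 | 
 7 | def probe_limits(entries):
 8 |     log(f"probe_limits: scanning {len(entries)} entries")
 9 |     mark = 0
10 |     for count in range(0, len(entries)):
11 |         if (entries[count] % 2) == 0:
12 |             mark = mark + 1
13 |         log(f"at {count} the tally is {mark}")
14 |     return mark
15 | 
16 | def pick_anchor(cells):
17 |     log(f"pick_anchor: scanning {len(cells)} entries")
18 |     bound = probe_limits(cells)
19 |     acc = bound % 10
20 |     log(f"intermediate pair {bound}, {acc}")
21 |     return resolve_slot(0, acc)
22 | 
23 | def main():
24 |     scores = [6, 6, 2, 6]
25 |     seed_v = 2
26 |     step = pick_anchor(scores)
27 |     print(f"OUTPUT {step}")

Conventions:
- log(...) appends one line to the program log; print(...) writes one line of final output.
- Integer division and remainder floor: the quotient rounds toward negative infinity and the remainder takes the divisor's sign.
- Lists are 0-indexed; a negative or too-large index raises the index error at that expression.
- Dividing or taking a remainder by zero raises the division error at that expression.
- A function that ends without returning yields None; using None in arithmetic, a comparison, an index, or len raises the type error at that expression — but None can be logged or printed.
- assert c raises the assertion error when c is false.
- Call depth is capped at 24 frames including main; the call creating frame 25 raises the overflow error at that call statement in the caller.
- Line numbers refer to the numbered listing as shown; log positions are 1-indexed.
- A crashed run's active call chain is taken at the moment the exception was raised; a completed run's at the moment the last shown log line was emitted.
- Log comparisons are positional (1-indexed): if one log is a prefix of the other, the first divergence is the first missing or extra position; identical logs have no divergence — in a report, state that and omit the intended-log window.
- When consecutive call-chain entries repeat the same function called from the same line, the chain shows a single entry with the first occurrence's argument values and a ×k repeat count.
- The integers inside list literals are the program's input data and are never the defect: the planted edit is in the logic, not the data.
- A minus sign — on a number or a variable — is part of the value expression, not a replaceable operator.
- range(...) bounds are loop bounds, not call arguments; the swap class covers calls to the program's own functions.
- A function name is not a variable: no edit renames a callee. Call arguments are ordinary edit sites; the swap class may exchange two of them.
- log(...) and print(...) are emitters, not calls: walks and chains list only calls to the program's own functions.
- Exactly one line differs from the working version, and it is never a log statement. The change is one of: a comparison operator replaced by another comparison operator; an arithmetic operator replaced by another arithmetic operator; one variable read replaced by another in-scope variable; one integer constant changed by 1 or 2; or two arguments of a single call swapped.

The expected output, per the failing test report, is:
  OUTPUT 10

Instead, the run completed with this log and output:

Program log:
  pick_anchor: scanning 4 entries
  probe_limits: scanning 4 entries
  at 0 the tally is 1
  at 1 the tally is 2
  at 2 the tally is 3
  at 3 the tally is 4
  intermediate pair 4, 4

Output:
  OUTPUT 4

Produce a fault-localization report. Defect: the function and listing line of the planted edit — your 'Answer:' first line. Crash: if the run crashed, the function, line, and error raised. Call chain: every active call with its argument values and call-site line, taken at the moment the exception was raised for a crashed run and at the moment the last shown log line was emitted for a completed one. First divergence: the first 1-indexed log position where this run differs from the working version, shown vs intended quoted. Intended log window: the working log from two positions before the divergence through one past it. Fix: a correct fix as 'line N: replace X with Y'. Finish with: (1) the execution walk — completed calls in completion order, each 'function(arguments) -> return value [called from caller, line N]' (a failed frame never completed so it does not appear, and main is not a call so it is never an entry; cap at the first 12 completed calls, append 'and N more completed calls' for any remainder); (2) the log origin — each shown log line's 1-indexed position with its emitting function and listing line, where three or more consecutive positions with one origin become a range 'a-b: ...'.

Answer: the defect is in pick_anchor at line 21.
Key fact: A complete run would log 'recursing at 4 carrying 0' next, but this one stopped at 7 lines.
Call chain: main -> pick_anchor([6, 6, 2, 6]) (called at line 26).
First divergence: position 8 (shown log ended at 7 lines; the working version continues: 'recursing at 4 carrying 0').
Intended log window:
  6: at 3 the tally is 4
  7: intermediate pair 4, 4
  8: recursing at 4 carrying 0
  9: recursing at 3 carrying 4
Execution walk:
  probe_limits([6, 6, 2, 6]) -> 4  [called from pick_anchor, line 18]
  resolve_slot(0, 4) -> 4  [called from pick_anchor, line 21]
  pick_anchor([6, 6, 2, 6]) -> 4  [called from main, line 26]
Log line origins:
  1: emitted by pick_anchor (line 17)
  2: emitted by probe_limits (line 8)
  3-6: emitted by probe_limits (line 13)
  7: emitted by pick_anchor (line 20)
A correct fix: line 21: replace `resolve_slot(0, acc)` with `resolve_slot(acc, 0)`.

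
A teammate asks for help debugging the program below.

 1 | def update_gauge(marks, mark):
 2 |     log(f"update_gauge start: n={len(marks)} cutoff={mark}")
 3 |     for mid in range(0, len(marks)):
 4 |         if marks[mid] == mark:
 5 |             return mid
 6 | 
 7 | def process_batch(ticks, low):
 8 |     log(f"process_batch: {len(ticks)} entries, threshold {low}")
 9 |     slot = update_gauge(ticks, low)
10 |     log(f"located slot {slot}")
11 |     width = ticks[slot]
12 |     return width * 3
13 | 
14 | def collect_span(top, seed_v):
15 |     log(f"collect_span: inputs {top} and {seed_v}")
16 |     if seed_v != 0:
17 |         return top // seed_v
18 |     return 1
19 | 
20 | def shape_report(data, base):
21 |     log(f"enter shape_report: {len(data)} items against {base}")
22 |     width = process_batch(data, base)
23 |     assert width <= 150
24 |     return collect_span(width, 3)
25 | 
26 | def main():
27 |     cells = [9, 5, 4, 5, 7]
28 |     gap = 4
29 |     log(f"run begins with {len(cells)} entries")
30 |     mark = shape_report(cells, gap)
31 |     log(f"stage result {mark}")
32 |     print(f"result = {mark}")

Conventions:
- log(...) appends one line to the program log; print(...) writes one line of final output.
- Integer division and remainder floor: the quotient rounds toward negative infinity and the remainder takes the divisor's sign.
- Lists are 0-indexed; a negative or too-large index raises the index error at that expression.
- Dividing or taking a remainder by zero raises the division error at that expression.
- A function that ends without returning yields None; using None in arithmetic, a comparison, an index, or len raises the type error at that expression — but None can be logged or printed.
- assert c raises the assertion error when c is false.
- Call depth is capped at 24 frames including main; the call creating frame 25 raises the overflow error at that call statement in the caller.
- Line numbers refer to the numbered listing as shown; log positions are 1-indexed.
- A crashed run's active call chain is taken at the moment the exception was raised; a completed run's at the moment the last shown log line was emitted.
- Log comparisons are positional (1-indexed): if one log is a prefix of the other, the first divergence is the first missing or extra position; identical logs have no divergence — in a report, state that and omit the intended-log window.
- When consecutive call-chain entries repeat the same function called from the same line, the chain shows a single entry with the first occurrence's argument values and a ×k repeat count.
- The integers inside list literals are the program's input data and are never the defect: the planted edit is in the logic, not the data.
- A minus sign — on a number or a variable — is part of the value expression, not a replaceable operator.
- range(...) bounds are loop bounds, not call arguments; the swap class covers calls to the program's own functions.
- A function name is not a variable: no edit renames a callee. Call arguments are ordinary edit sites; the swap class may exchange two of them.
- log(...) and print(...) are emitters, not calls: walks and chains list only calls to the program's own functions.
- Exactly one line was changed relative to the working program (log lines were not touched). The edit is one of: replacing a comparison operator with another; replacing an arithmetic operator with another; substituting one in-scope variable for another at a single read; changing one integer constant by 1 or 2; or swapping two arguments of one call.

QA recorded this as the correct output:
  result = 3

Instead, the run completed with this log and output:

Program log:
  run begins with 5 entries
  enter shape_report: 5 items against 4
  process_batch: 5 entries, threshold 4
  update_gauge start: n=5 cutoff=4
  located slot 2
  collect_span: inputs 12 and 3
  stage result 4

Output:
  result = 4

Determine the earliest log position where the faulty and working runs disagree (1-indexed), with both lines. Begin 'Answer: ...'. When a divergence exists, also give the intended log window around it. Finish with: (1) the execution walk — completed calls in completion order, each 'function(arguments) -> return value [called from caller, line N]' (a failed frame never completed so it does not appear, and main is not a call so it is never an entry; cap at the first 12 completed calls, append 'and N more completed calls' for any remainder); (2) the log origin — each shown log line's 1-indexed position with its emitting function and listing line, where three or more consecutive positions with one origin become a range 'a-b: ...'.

Answer: at position 6 the run shows 'collect_span: inputs 12 and 3' where the working version logs 'collect_span: inputs 12 and 4'.
Intended log window:
  4: update_gauge start: n=5 cutoff=4
  5: located slot 2
  6: collect_span: inputs 12 and 4
  7: stage result 3
Execution walk:
  update_gauge([9, 5, 4, 5, 7], 4) -> 2  [called from process_batch, line 9]
  process_batch([9, 5, 4, 5, 7], 4) -> 12  [called from shape_report, line 22]
  collect_span(12, 3) -> 4  [called from shape_report, line 24]
  shape_report([9, 5, 4, 5, 7], 4) -> 4  [called from main, line 30]
Origin of each log line:
  1: emitted by main (line 29)
  2: emitted by shape_report (line 21)
  3: emitted by process_batch (line 8)
  4: emitted by update_gauge (line 2)
  5: emitted by process_batch (line 10)
  6: emitted by collect_span (line 15)
  7: emitted by main (line 31)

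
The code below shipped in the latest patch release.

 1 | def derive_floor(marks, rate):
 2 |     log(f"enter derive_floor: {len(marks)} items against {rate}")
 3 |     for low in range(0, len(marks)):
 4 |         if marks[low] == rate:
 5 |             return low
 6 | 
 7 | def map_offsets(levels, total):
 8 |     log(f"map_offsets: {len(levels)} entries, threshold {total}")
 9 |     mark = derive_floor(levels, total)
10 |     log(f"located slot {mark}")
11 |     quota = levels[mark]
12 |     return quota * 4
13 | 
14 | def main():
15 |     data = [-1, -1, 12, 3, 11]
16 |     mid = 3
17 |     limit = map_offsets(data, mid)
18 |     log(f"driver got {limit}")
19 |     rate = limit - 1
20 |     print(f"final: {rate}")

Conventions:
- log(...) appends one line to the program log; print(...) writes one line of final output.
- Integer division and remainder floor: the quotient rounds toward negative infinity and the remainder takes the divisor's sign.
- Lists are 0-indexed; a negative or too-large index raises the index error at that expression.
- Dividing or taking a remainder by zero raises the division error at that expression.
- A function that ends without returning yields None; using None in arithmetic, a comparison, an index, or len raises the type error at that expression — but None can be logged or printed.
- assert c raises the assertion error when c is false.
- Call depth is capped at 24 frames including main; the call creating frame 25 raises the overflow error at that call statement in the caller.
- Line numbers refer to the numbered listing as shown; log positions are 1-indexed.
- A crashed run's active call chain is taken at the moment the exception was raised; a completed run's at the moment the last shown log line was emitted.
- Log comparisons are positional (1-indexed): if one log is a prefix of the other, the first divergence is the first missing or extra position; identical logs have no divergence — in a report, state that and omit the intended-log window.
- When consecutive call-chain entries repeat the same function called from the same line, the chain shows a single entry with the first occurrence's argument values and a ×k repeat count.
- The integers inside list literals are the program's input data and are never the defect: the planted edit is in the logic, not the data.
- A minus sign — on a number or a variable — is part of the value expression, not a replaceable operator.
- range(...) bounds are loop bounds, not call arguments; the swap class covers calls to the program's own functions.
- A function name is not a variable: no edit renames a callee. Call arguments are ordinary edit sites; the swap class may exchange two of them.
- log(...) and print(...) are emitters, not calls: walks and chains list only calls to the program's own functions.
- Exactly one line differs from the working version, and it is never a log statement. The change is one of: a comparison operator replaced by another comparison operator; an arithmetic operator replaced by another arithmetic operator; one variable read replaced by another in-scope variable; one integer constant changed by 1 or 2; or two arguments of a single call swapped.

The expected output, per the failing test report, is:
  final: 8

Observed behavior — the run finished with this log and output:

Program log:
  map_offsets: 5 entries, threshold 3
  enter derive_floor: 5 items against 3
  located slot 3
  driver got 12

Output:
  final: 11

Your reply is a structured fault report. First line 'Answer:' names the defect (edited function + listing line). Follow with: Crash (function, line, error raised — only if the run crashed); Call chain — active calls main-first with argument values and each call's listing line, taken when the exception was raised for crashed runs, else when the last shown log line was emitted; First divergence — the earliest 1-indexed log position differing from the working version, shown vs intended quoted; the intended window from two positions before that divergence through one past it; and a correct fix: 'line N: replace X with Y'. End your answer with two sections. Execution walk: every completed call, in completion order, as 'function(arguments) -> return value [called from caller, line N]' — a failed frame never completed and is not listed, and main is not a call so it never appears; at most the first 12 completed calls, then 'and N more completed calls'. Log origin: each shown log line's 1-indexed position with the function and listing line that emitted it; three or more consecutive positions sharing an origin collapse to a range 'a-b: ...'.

Answer: the defect is in map_offsets at line 12.
Key observation: The earliest visible damage is log position 4 — 'driver got 12' rather than the intended 'driver got 9'.
Call chain: main.
First divergence: position 4 — shown 'driver got 12', intended 'driver got 9'.
Intended log window:
  2: enter derive_floor: 5 items against 3
  3: located slot 3
  4: driver got 9
Execution walk:
  derive_floor([-1, -1, 12, 3, 11], 3) -> 3  [called from map_offsets, line 9]
  map_offsets([-1, -1, 12, 3, 11], 3) -> 12  [called from main, line 17]
Log line origins:
  1: logged in map_offsets at line 8
  2: logged in derive_floor at line 2
  3: logged in map_offsets at line 10
  4: logged in main at line 18
A correct fix: line 12: replace `4` with `3`.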